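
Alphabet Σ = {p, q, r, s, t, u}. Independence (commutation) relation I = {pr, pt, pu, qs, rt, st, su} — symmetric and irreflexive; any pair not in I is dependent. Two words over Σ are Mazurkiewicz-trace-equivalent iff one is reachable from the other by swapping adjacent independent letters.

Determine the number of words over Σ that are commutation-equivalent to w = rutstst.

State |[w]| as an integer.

drop 0:r onto floor
drop 1:u onto {0:r}
drop 2:t onto {1:u}
drop 3:s onto {0:r}
drop 4:t onto {2:t}
drop 5:s onto {3:s}
drop 6:t onto {4:t}
ground layer = {0:r}
drop-orders for the pieces not yet dropped (sum over which currently-grounded one goes next):
  1 to go: {5} 1  {6} 1
  2 to go: {3,5} 1  {4,6} 1  {5,6} 2
  3 to go: {2,4,6} 1  {3,5,6} 3  {4,5,6} 3
  4 to go: {1,2,4,6} 1  {2,4,5,6} 4  {3,4,5,6} 6
  5 to go: {1,2,4,5,6} 5  {2,3,4,5,6} 10
  if 0:r drops first: 15 orders

15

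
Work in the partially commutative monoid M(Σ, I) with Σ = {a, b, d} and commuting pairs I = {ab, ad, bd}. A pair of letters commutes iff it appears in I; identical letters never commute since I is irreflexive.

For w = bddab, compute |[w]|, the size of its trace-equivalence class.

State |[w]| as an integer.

drop 0:b onto floor
drop 1:d onto floor
drop 2:d onto {1:d}
drop 3:a onto floor
drop 4:b onto {0:b}
ground layer = {0:b, 1:d, 3:a}
drop-orders for the pieces not yet dropped (sum over which currently-grounded one goes next):
  1 to go: {2} 1  {3} 1  {4} 1
  2 to go: {0,4} 1  {1,2} 1  {2,3} 2  {2,4} 2  {3,4} 2
  3 to go: {0,2,4} 3  {0,3,4} 3  {1,2,3} 3  {1,2,4} 3  {2,3,4} 6
  if 0:b drops first: 12 orders
  if 1:d drops first: 12 orders
  if 3:a drops first: 6 orders
heap linearizations: 30

30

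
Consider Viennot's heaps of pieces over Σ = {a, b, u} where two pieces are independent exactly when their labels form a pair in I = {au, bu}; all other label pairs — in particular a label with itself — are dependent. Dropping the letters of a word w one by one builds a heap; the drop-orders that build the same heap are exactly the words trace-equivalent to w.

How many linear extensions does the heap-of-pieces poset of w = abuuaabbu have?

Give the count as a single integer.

84

piece 0:a — minimal
piece 1:b rests on {0:a}
piece 2:u — minimal
piece 3:u rests on {2:u}
piece 4:a rests on {1:b}
piece 5:a rests on {4:a}
piece 6:b rests on {5:a}
piece 7:b rests on {6:b}
piece 8:u rests on {3:u}
minimal pieces: {0:a, 2:u}
ways to finish when only these pieces remain (= sum over removing one remaining piece with nothing left below it):
  1 left: {7}→1  {8}→1
  2 left: {3,8}→1  {6,7}→1  {7,8}→2
  3 left: {2,3,8}→1  {3,7,8}→3  {5,6,7}→1  {6,7,8}→3
  4 left: {2,3,7,8}→4  {3,6,7,8}→6  {4,5,6,7}→1  {5,6,7,8}→4
  5 left: {1,4,5,6,7}→1  {2,3,6,7,8}→10  {3,5,6,7,8}→10  {4,5,6,7,8}→5
  6 left: {0,1,4,5,6,7}→1  {1,4,5,6,7,8}→6  {2,3,5,6,7,8}→20  {3,4,5,6,7,8}→15
  7 left: {0,1,4,5,6,7,8}→7  {1,3,4,5,6,7,8}→21  {2,3,4,5,6,7,8}→35
  placing 0:a first → 56 extensions
  placing 2:u first → 28 extensions
total linear extensions = 84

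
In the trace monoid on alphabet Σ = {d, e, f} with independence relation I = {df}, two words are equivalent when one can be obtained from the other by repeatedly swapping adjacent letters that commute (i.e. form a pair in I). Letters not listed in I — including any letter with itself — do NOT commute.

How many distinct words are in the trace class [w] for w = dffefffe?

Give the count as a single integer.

3

drop 0:d onto floor
drop 1:f onto floor
drop 2:f onto {1:f}
drop 3:e onto {0:d, 2:f}
drop 4:f onto {3:e}
drop 5:f onto {4:f}
drop 6:f onto {5:f}
drop 7:e onto {6:f}
ground layer = {0:d, 1:f}
drop-orders for the pieces not yet dropped (sum over which currently-grounded one goes next):
  1 to go: {7} 1
  2 to go: {6,7} 1
  3 to go: {5,6,7} 1
  4 to go: {4,5,6,7} 1
  5 to go: {3,4,5,6,7} 1
  6 to go: {0,3,4,5,6,7} 1  {2,3,4,5,6,7} 1
  if 0:d drops first: 1 orders
  if 1:f drops first: 2 orders
heap linearizations: 3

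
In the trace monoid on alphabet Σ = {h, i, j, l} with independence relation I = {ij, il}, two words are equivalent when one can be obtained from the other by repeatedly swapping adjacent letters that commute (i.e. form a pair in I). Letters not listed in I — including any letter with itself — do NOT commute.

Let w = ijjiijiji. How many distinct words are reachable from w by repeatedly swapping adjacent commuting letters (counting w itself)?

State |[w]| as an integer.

126

0(i) covers ∅
1(j) covers ∅
2(j) covers 1:j
3(i) covers 0:i
4(i) covers 3:i
5(j) covers 2:j
6(i) covers 4:i
7(j) covers 5:j
8(i) covers 6:i
floor of heap: 0:i, 1:j
completions by unplaced set U, small U first (add the entries for U minus each lowest piece of U):
  |U|=1: {7}:1  {8}:1
  |U|=2: {5,7}:1  {6,8}:1  {7,8}:2
  |U|=3: {2,5,7}:1  {4,6,8}:1  {5,7,8}:3  {6,7,8}:3
  |U|=4: {1,2,5,7}:1  {2,5,7,8}:4  {3,4,6,8}:1  {4,6,7,8}:4  {5,6,7,8}:6
  |U|=5: {0,3,4,6,8}:1  {1,2,5,7,8}:5  {2,5,6,7,8}:10  {3,4,6,7,8}:5  {4,5,6,7,8}:10
  |U|=6: {0,3,4,6,7,8}:6  {1,2,5,6,7,8}:15  {2,4,5,6,7,8}:20  {3,4,5,6,7,8}:15
  |U|=7: {0,3,4,5,6,7,8}:21  {1,2,4,5,6,7,8}:35  {2,3,4,5,6,7,8}:35
  start at 0(i): 70
  start at 1(j): 56
sum over floor = 126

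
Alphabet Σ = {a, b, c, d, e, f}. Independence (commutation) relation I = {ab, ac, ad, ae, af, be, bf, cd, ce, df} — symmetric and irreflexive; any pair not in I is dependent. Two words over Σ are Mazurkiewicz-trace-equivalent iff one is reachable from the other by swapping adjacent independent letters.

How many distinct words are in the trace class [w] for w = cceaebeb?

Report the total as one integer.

280

0(c) covers ∅
1(c) covers 0:c
2(e) covers ∅
3(a) covers ∅
4(e) covers 2:e
5(b) covers 1:c
6(e) covers 4:e
7(b) covers 5:b
floor of heap: 0:c, 2:e, 3:a
completions by unplaced set U, small U first (add the entries for U minus each lowest piece of U):
  |U|=1: {3}:1  {6}:1  {7}:1
  |U|=2: {3,6}:2  {3,7}:2  {4,6}:1  {5,7}:1  {6,7}:2
  |U|=3: {1,5,7}:1  {2,4,6}:1  {3,4,6}:3  {3,5,7}:3  {3,6,7}:6  {4,6,7}:3  {5,6,7}:3
  |U|=4: {0,1,5,7}:1  {1,3,5,7}:4  {1,5,6,7}:4  {2,3,4,6}:4  {2,4,6,7}:4  {3,4,6,7}:12  {3,5,6,7}:12  {4,5,6,7}:6
  |U|=5: {0,1,3,5,7}:5  {0,1,5,6,7}:5  {1,3,5,6,7}:20  {1,4,5,6,7}:10  {2,3,4,6,7}:20  {2,4,5,6,7}:10  {3,4,5,6,7}:30
  |U|=6: {0,1,3,5,6,7}:30  {0,1,4,5,6,7}:15  {1,2,4,5,6,7}:20  {1,3,4,5,6,7}:60  {2,3,4,5,6,7}:60
  start at 0(c): 140
  start at 2(e): 105
  start at 3(a): 35
sum over floor = 280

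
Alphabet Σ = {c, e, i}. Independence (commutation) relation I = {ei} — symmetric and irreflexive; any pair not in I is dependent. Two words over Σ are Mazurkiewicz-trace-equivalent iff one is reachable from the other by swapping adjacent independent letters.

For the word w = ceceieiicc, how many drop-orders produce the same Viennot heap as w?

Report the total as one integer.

#0=c has no predecessor
#1=e depends on [0:c]
#2=c depends on [1:e]
#3=e depends on [2:c]
#4=i depends on [2:c]
#5=e depends on [3:e]
#6=i depends on [4:i]
#7=i depends on [6:i]
#8=c depends on [5:e, 7:i]
#9=c depends on [8:c]
sources: [0:c]
N(rest) = Σ N(rest − s) over sources s of rest; N(one piece) = 1:
  size 1 → [9]=1
  size 2 → [8,9]=1
  size 3 → [5,8,9]=1  [7,8,9]=1
  size 4 → [3,5,8,9]=1  [5,7,8,9]=2  [6,7,8,9]=1
  size 5 → [3,5,7,8,9]=3  [4,6,7,8,9]=1  [5,6,7,8,9]=3
  size 6 → [3,5,6,7,8,9]=6  [4,5,6,7,8,9]=4
  size 7 → [3,4,5,6,7,8,9]=10
  size 8 → [2,3,4,5,6,7,8,9]=10
  first=0(c) contributes 10

10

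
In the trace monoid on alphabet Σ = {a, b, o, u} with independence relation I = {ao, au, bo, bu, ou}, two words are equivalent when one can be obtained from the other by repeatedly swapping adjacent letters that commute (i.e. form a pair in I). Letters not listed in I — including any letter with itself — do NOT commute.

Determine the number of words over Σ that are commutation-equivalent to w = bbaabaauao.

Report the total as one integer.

#0=b has no predecessor
#1=b depends on [0:b]
#2=a depends on [1:b]
#3=a depends on [2:a]
#4=b depends on [3:a]
#5=a depends on [4:b]
#6=a depends on [5:a]
#7=u has no predecessor
#8=a depends on [6:a]
#9=o has no predecessor
sources: [0:b, 7:u, 9:o]
N(rest) = Σ N(rest − s) over sources s of rest; N(one piece) = 1:
  size 1 → [7]=1  [8]=1  [9]=1
  size 2 → [6,8]=1  [7,8]=2  [7,9]=2  [8,9]=2
  size 3 → [5,6,8]=1  [6,7,8]=3  [6,8,9]=3  [7,8,9]=6
  size 4 → [4,5,6,8]=1  [5,6,7,8]=4  [5,6,8,9]=4  [6,7,8,9]=12
  size 5 → [3,4,5,6,8]=1  [4,5,6,7,8]=5  [4,5,6,8,9]=5  [5,6,7,8,9]=20
  size 6 → [2,3,4,5,6,8]=1  [3,4,5,6,7,8]=6  [3,4,5,6,8,9]=6  [4,5,6,7,8,9]=30
  size 7 → [1,2,3,4,5,6,8]=1  [2,3,4,5,6,7,8]=7  [2,3,4,5,6,8,9]=7  [3,4,5,6,7,8,9]=42
  size 8 → [0,1,2,3,4,5,6,8]=1  [1,2,3,4,5,6,7,8]=8  [1,2,3,4,5,6,8,9]=8  [2,3,4,5,6,7,8,9]=56
  first=0(b) contributes 72
  first=7(u) contributes 9
  first=9(o) contributes 9
|[w]| = 90

90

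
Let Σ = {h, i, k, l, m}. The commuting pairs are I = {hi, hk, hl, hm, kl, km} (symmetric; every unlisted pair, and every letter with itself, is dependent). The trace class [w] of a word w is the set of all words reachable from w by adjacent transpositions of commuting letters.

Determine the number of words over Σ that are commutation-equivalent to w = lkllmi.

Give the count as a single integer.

5

piece 0:l — minimal
piece 1:k — minimal
piece 2:l rests on {0:l}
piece 3:l rests on {2:l}
piece 4:m rests on {3:l}
piece 5:i rests on {1:k, 4:m}
minimal pieces: {0:l, 1:k}
ways to finish when only these pieces remain (= sum over removing one remaining piece with nothing left below it):
  1 left: {5}→1
  2 left: {1,5}→1  {4,5}→1
  3 left: {1,4,5}→2  {3,4,5}→1
  4 left: {1,3,4,5}→3  {2,3,4,5}→1
  placing 0:l first → 4 extensions
  placing 1:k first → 1 extensions
total linear extensions = 5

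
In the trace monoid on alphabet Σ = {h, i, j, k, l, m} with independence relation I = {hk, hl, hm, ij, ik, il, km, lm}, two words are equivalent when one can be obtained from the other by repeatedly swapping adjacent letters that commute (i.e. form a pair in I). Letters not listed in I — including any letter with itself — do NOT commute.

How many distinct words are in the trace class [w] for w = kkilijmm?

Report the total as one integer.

piece 0:k — minimal
piece 1:k rests on {0:k}
piece 2:i — minimal
piece 3:l rests on {1:k}
piece 4:i rests on {2:i}
piece 5:j rests on {3:l}
piece 6:m rests on {4:i, 5:j}
piece 7:m rests on {6:m}
minimal pieces: {0:k, 2:i}
ways to finish when only these pieces remain (= sum over removing one remaining piece with nothing left below it):
  1 left: {7}→1
  2 left: {6,7}→1
  3 left: {4,6,7}→1  {5,6,7}→1
  4 left: {2,4,6,7}→1  {3,5,6,7}→1  {4,5,6,7}→2
  5 left: {1,3,5,6,7}→1  {2,4,5,6,7}→3  {3,4,5,6,7}→3
  6 left: {0,1,3,5,6,7}→1  {1,3,4,5,6,7}→4  {2,3,4,5,6,7}→6
  placing 0:k first → 10 extensions
  placing 2:i first → 5 extensions
total linear extensions = 15

15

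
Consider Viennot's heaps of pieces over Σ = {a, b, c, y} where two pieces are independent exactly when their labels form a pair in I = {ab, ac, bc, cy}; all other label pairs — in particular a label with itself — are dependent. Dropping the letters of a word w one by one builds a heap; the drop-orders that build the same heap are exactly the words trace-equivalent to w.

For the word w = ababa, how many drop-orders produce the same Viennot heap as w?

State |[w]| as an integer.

10

#0=a has no predecessor
#1=b has no predecessor
#2=a depends on [0:a]
#3=b depends on [1:b]
#4=a depends on [2:a]
sources: [0:a, 1:b]
N(rest) = Σ N(rest − s) over sources s of rest; N(one piece) = 1:
  size 1 → [3]=1  [4]=1
  size 2 → [1,3]=1  [2,4]=1  [3,4]=2
  size 3 → [0,2,4]=1  [1,3,4]=3  [2,3,4]=3
  first=0(a) contributes 6
  first=1(b) contributes 4
|[w]| = 10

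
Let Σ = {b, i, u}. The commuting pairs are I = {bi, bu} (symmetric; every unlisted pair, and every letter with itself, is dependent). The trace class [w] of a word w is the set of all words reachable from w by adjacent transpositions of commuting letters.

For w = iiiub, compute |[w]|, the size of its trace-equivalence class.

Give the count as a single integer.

5

piece 0:i — minimal
piece 1:i rests on {0:i}
piece 2:i rests on {1:i}
piece 3:u rests on {2:i}
piece 4:b — minimal
minimal pieces: {0:i, 4:b}
ways to finish when only these pieces remain (= sum over removing one remaining piece with nothing left below it):
  1 left: {3}→1  {4}→1
  2 left: {2,3}→1  {3,4}→2
  3 left: {1,2,3}→1  {2,3,4}→3
  placing 0:i first → 4 extensions
  placing 4:b first → 1 extensions
total linear extensions = 5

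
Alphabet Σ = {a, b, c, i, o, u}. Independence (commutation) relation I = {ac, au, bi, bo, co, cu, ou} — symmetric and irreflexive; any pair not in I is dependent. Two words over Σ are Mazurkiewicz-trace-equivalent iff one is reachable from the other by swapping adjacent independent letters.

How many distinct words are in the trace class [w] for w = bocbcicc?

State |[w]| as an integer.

5

drop 0:b onto floor
drop 1:o onto floor
drop 2:c onto {0:b}
drop 3:b onto {2:c}
drop 4:c onto {3:b}
drop 5:i onto {1:o, 4:c}
drop 6:c onto {5:i}
drop 7:c onto {6:c}
ground layer = {0:b, 1:o}
drop-orders for the pieces not yet dropped (sum over which currently-grounded one goes next):
  1 to go: {7} 1
  2 to go: {6,7} 1
  3 to go: {5,6,7} 1
  4 to go: {1,5,6,7} 1  {4,5,6,7} 1
  5 to go: {1,4,5,6,7} 2  {3,4,5,6,7} 1
  6 to go: {1,3,4,5,6,7} 3  {2,3,4,5,6,7} 1
  if 0:b drops first: 4 orders
  if 1:o drops first: 1 orders
heap linearizations: 5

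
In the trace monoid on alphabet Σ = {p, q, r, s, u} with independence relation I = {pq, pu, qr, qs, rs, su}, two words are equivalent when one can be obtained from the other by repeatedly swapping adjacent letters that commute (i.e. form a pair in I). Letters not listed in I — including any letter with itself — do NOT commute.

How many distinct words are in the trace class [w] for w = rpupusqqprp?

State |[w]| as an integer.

185

#0=r has no predecessor
#1=p depends on [0:r]
#2=u depends on [0:r]
#3=p depends on [1:p]
#4=u depends on [2:u]
#5=s depends on [3:p]
#6=q depends on [4:u]
#7=q depends on [6:q]
#8=p depends on [5:s]
#9=r depends on [4:u, 8:p]
#10=p depends on [9:r]
sources: [0:r]
N(rest) = Σ N(rest − s) over sources s of rest; N(one piece) = 1:
  size 1 → [7]=1  [10]=1
  size 2 → [6,7]=1  [7,10]=2  [9,10]=1
  size 3 → [6,7,10]=3  [7,9,10]=3  [8,9,10]=1
  size 4 → [5,8,9,10]=1  [6,7,9,10]=6  [7,8,9,10]=4
  size 5 → [3,5,8,9,10]=1  [4,6,7,9,10]=6  [5,7,8,9,10]=5  [6,7,8,9,10]=10
  size 6 → [1,3,5,8,9,10]=1  [2,4,6,7,9,10]=6  [3,5,7,8,9,10]=6  [4,6,7,8,9,10]=16  [5,6,7,8,9,10]=15
  size 7 → [1,3,5,7,8,9,10]=7  [2,4,6,7,8,9,10]=22  [3,5,6,7,8,9,10]=21  [4,5,6,7,8,9,10]=31
  size 8 → [1,3,5,6,7,8,9,10]=28  [2,4,5,6,7,8,9,10]=53  [3,4,5,6,7,8,9,10]=52
  size 9 → [1,3,4,5,6,7,8,9,10]=80  [2,3,4,5,6,7,8,9,10]=105
  first=0(r) contributes 185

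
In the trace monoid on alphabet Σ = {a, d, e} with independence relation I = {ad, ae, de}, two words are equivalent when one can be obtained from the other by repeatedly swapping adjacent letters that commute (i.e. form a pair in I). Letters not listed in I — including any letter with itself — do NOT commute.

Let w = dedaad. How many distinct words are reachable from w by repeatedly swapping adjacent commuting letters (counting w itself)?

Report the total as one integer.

piece 0:d — minimal
piece 1:e — minimal
piece 2:d rests on {0:d}
piece 3:a — minimal
piece 4:a rests on {3:a}
piece 5:d rests on {2:d}
minimal pieces: {0:d, 1:e, 3:a}
ways to finish when only these pieces remain (= sum over removing one remaining piece with nothing left below it):
  1 left: {1}→1  {4}→1  {5}→1
  2 left: {1,4}→2  {1,5}→2  {2,5}→1  {3,4}→1  {4,5}→2
  3 left: {0,2,5}→1  {1,2,5}→3  {1,3,4}→3  {1,4,5}→6  {2,4,5}→3  {3,4,5}→3
  4 left: {0,1,2,5}→4  {0,2,4,5}→4  {1,2,4,5}→12  {1,3,4,5}→12  {2,3,4,5}→6
  placing 0:d first → 30 extensions
  placing 1:e first → 10 extensions
  placing 3:a first → 20 extensions
total linear extensions = 60

60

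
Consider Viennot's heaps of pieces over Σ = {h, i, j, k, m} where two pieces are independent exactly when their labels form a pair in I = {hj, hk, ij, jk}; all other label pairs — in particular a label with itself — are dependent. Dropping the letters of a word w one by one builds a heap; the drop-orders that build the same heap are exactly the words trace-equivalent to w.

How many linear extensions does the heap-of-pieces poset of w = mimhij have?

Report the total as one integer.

3

#0=m has no predecessor
#1=i depends on [0:m]
#2=m depends on [1:i]
#3=h depends on [2:m]
#4=i depends on [3:h]
#5=j depends on [2:m]
sources: [0:m]
N(rest) = Σ N(rest − s) over sources s of rest; N(one piece) = 1:
  size 1 → [4]=1  [5]=1
  size 2 → [3,4]=1  [4,5]=2
  size 3 → [3,4,5]=3
  size 4 → [2,3,4,5]=3
  first=0(m) contributes 3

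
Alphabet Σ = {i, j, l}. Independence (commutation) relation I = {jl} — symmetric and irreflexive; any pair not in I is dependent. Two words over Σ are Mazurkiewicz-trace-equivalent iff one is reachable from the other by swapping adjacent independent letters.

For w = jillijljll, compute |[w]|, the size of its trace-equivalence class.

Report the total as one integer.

#0=j has no predecessor
#1=i depends on [0:j]
#2=l depends on [1:i]
#3=l depends on [2:l]
#4=i depends on [3:l]
#5=j depends on [4:i]
#6=l depends on [4:i]
#7=j depends on [5:j]
#8=l depends on [6:l]
#9=l depends on [8:l]
sources: [0:j]
N(rest) = Σ N(rest − s) over sources s of rest; N(one piece) = 1:
  size 1 → [7]=1  [9]=1
  size 2 → [5,7]=1  [7,9]=2  [8,9]=1
  size 3 → [5,7,9]=3  [6,8,9]=1  [7,8,9]=3
  size 4 → [5,7,8,9]=6  [6,7,8,9]=4
  size 5 → [5,6,7,8,9]=10
  size 6 → [4,5,6,7,8,9]=10
  size 7 → [3,4,5,6,7,8,9]=10
  size 8 → [2,3,4,5,6,7,8,9]=10
  first=0(j) contributes 10

10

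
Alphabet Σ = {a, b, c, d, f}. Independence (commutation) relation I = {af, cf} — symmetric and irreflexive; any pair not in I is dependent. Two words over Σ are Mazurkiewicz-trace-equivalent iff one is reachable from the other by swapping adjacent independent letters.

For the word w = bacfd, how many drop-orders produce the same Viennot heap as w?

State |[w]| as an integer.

3

drop 0:b onto floor
drop 1:a onto {0:b}
drop 2:c onto {1:a}
drop 3:f onto {0:b}
drop 4:d onto {2:c, 3:f}
ground layer = {0:b}
drop-orders for the pieces not yet dropped (sum over which currently-grounded one goes next):
  1 to go: {4} 1
  2 to go: {2,4} 1  {3,4} 1
  3 to go: {1,2,4} 1  {2,3,4} 2
  if 0:b drops first: 3 orders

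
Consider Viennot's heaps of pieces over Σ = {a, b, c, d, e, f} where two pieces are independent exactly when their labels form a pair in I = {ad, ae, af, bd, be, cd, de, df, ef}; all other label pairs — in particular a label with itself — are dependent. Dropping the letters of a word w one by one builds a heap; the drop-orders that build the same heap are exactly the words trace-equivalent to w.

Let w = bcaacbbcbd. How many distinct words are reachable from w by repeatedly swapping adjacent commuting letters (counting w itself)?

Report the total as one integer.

#0=b has no predecessor
#1=c depends on [0:b]
#2=a depends on [1:c]
#3=a depends on [2:a]
#4=c depends on [3:a]
#5=b depends on [4:c]
#6=b depends on [5:b]
#7=c depends on [6:b]
#8=b depends on [7:c]
#9=d has no predecessor
sources: [0:b, 9:d]
N(rest) = Σ N(rest − s) over sources s of rest; N(one piece) = 1:
  size 1 → [8]=1  [9]=1
  size 2 → [7,8]=1  [8,9]=2
  size 3 → [6,7,8]=1  [7,8,9]=3
  size 4 → [5,6,7,8]=1  [6,7,8,9]=4
  size 5 → [4,5,6,7,8]=1  [5,6,7,8,9]=5
  size 6 → [3,4,5,6,7,8]=1  [4,5,6,7,8,9]=6
  size 7 → [2,3,4,5,6,7,8]=1  [3,4,5,6,7,8,9]=7
  size 8 → [1,2,3,4,5,6,7,8]=1  [2,3,4,5,6,7,8,9]=8
  first=0(b) contributes 9
  first=9(d) contributes 1
|[w]| = 10

10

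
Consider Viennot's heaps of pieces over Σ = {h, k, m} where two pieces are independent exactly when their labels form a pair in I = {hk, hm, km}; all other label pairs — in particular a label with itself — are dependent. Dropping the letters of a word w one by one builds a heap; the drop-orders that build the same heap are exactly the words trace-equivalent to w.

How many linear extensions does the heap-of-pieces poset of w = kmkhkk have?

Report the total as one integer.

30

piece 0:k — minimal
piece 1:m — minimal
piece 2:k rests on {0:k}
piece 3:h — minimal
piece 4:k rests on {2:k}
piece 5:k rests on {4:k}
minimal pieces: {0:k, 1:m, 3:h}
ways to finish when only these pieces remain (= sum over removing one remaining piece with nothing left below it):
  1 left: {1}→1  {3}→1  {5}→1
  2 left: {1,3}→2  {1,5}→2  {3,5}→2  {4,5}→1
  3 left: {1,3,5}→6  {1,4,5}→3  {2,4,5}→1  {3,4,5}→3
  4 left: {0,2,4,5}→1  {1,2,4,5}→4  {1,3,4,5}→12  {2,3,4,5}→4
  placing 0:k first → 20 extensions
  placing 1:m first → 5 extensions
  placing 3:h first → 5 extensions
total linear extensions = 30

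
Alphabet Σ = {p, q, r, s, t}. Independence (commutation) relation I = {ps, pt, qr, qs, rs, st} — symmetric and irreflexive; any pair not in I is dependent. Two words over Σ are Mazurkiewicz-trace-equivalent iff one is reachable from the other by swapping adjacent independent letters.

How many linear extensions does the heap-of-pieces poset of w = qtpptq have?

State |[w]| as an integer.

drop 0:q onto floor
drop 1:t onto {0:q}
drop 2:p onto {0:q}
drop 3:p onto {2:p}
drop 4:t onto {1:t}
drop 5:q onto {3:p, 4:t}
ground layer = {0:q}
drop-orders for the pieces not yet dropped (sum over which currently-grounded one goes next):
  1 to go: {5} 1
  2 to go: {3,5} 1  {4,5} 1
  3 to go: {1,4,5} 1  {2,3,5} 1  {3,4,5} 2
  4 to go: {1,3,4,5} 3  {2,3,4,5} 3
  if 0:q drops first: 6 orders

6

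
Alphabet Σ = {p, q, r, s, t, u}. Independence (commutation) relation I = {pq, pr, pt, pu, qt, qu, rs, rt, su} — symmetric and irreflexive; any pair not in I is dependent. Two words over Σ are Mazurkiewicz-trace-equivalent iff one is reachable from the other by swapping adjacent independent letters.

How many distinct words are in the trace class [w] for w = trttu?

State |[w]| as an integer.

piece 0:t — minimal
piece 1:r — minimal
piece 2:t rests on {0:t}
piece 3:t rests on {2:t}
piece 4:u rests on {1:r, 3:t}
minimal pieces: {0:t, 1:r}
ways to finish when only these pieces remain (= sum over removing one remaining piece with nothing left below it):
  1 left: {4}→1
  2 left: {1,4}→1  {3,4}→1
  3 left: {1,3,4}→2  {2,3,4}→1
  placing 0:t first → 3 extensions
  placing 1:r first → 1 extensions
total linear extensions = 4

4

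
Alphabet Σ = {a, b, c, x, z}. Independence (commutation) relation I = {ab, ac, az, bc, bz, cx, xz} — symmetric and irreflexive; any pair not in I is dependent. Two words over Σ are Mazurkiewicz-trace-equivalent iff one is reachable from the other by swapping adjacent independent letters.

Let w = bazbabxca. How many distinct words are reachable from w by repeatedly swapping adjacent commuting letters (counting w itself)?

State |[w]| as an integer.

0(b) covers ∅
1(a) covers ∅
2(z) covers ∅
3(b) covers 0:b
4(a) covers 1:a
5(b) covers 3:b
6(x) covers 4:a, 5:b
7(c) covers 2:z
8(a) covers 6:x
floor of heap: 0:b, 1:a, 2:z
completions by unplaced set U, small U first (add the entries for U minus each lowest piece of U):
  |U|=1: {7}:1  {8}:1
  |U|=2: {2,7}:1  {6,8}:1  {7,8}:2
  |U|=3: {2,7,8}:3  {4,6,8}:1  {5,6,8}:1  {6,7,8}:3
  |U|=4: {1,4,6,8}:1  {2,6,7,8}:6  {3,5,6,8}:1  {4,5,6,8}:2  {4,6,7,8}:4  {5,6,7,8}:4
  |U|=5: {0,3,5,6,8}:1  {1,4,5,6,8}:3  {1,4,6,7,8}:5  {2,4,6,7,8}:10  {2,5,6,7,8}:10  {3,4,5,6,8}:3  {3,5,6,7,8}:5  {4,5,6,7,8}:10
  |U|=6: {0,3,4,5,6,8}:4  {0,3,5,6,7,8}:6  {1,2,4,6,7,8}:15  {1,3,4,5,6,8}:6  {1,4,5,6,7,8}:18  {2,3,5,6,7,8}:15  {2,4,5,6,7,8}:30  {3,4,5,6,7,8}:18
  |U|=7: {0,1,3,4,5,6,8}:10  {0,2,3,5,6,7,8}:21  {0,3,4,5,6,7,8}:28  {1,2,4,5,6,7,8}:63  {1,3,4,5,6,7,8}:42  {2,3,4,5,6,7,8}:63
  start at 0(b): 168
  start at 1(a): 112
  start at 2(z): 80
sum over floor = 360

360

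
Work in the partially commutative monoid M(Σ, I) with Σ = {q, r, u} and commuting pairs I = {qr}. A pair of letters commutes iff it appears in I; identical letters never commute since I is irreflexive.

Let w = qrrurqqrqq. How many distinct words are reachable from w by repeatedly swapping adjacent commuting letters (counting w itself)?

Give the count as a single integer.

45

piece 0:q — minimal
piece 1:r — minimal
piece 2:r rests on {1:r}
piece 3:u rests on {0:q, 2:r}
piece 4:r rests on {3:u}
piece 5:q rests on {3:u}
piece 6:q rests on {5:q}
piece 7:r rests on {4:r}
piece 8:q rests on {6:q}
piece 9:q rests on {8:q}
minimal pieces: {0:q, 1:r}
ways to finish when only these pieces remain (= sum over removing one remaining piece with nothing left below it):
  1 left: {7}→1  {9}→1
  2 left: {4,7}→1  {7,9}→2  {8,9}→1
  3 left: {4,7,9}→3  {6,8,9}→1  {7,8,9}→3
  4 left: {4,7,8,9}→6  {5,6,8,9}→1  {6,7,8,9}→4
  5 left: {4,6,7,8,9}→10  {5,6,7,8,9}→5
  6 left: {4,5,6,7,8,9}→15
  7 left: {3,4,5,6,7,8,9}→15
  8 left: {0,3,4,5,6,7,8,9}→15  {2,3,4,5,6,7,8,9}→15
  placing 0:q first → 15 extensions
  placing 1:r first → 30 extensions
total linear extensions = 45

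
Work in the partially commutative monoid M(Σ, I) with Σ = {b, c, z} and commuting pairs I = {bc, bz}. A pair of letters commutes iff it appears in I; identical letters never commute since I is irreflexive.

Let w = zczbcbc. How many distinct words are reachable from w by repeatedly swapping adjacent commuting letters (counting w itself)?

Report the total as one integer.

piece 0:z — minimal
piece 1:c rests on {0:z}
piece 2:z rests on {1:c}
piece 3:b — minimal
piece 4:c rests on {2:z}
piece 5:b rests on {3:b}
piece 6:c rests on {4:c}
minimal pieces: {0:z, 3:b}
ways to finish when only these pieces remain (= sum over removing one remaining piece with nothing left below it):
  1 left: {5}→1  {6}→1
  2 left: {3,5}→1  {4,6}→1  {5,6}→2
  3 left: {2,4,6}→1  {3,5,6}→3  {4,5,6}→3
  4 left: {1,2,4,6}→1  {2,4,5,6}→4  {3,4,5,6}→6
  5 left: {0,1,2,4,6}→1  {1,2,4,5,6}→5  {2,3,4,5,6}→10
  placing 0:z first → 15 extensions
  placing 3:b first → 6 extensions
total linear extensions = 21

21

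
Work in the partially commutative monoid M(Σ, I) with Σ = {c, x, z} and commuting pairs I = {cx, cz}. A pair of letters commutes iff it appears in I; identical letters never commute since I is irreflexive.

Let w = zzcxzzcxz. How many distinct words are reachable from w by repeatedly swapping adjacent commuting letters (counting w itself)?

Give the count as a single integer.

36

0(z) covers ∅
1(z) covers 0:z
2(c) covers ∅
3(x) covers 1:z
4(z) covers 3:x
5(z) covers 4:z
6(c) covers 2:c
7(x) covers 5:z
8(z) covers 7:x
floor of heap: 0:z, 2:c
completions by unplaced set U, small U first (add the entries for U minus each lowest piece of U):
  |U|=1: {6}:1  {8}:1
  |U|=2: {2,6}:1  {6,8}:2  {7,8}:1
  |U|=3: {2,6,8}:3  {5,7,8}:1  {6,7,8}:3
  |U|=4: {2,6,7,8}:6  {4,5,7,8}:1  {5,6,7,8}:4
  |U|=5: {2,5,6,7,8}:10  {3,4,5,7,8}:1  {4,5,6,7,8}:5
  |U|=6: {1,3,4,5,7,8}:1  {2,4,5,6,7,8}:15  {3,4,5,6,7,8}:6
  |U|=7: {0,1,3,4,5,7,8}:1  {1,3,4,5,6,7,8}:7  {2,3,4,5,6,7,8}:21
  start at 0(z): 28
  start at 2(c): 8
sum over floor = 36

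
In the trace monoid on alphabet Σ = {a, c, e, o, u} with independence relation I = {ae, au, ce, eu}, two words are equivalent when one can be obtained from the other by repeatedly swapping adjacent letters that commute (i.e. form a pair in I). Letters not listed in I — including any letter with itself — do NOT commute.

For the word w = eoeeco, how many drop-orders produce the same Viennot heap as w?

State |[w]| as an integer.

0(e) covers ∅
1(o) covers 0:e
2(e) covers 1:o
3(e) covers 2:e
4(c) covers 1:o
5(o) covers 3:e, 4:c
floor of heap: 0:e
completions by unplaced set U, small U first (add the entries for U minus each lowest piece of U):
  |U|=1: {5}:1
  |U|=2: {3,5}:1  {4,5}:1
  |U|=3: {2,3,5}:1  {3,4,5}:2
  |U|=4: {2,3,4,5}:3
  start at 0(e): 3

3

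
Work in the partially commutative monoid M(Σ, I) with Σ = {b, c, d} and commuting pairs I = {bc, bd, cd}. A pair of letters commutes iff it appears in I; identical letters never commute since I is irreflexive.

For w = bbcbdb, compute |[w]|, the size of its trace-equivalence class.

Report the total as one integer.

piece 0:b — minimal
piece 1:b rests on {0:b}
piece 2:c — minimal
piece 3:b rests on {1:b}
piece 4:d — minimal
piece 5:b rests on {3:b}
minimal pieces: {0:b, 2:c, 4:d}
ways to finish when only these pieces remain (= sum over removing one remaining piece with nothing left below it):
  1 left: {2}→1  {4}→1  {5}→1
  2 left: {2,4}→2  {2,5}→2  {3,5}→1  {4,5}→2
  3 left: {1,3,5}→1  {2,3,5}→3  {2,4,5}→6  {3,4,5}→3
  4 left: {0,1,3,5}→1  {1,2,3,5}→4  {1,3,4,5}→4  {2,3,4,5}→12
  placing 0:b first → 20 extensions
  placing 2:c first → 5 extensions
  placing 4:d first → 5 extensions
total linear extensions = 30

30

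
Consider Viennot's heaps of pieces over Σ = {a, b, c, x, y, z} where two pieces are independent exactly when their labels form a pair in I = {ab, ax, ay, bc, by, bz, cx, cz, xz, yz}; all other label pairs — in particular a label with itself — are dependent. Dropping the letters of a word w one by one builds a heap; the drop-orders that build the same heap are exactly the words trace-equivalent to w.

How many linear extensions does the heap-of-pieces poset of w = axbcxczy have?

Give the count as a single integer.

piece 0:a — minimal
piece 1:x — minimal
piece 2:b rests on {1:x}
piece 3:c rests on {0:a}
piece 4:x rests on {2:b}
piece 5:c rests on {3:c}
piece 6:z rests on {0:a}
piece 7:y rests on {4:x, 5:c}
minimal pieces: {0:a, 1:x}
ways to finish when only these pieces remain (= sum over removing one remaining piece with nothing left below it):
  1 left: {6}→1  {7}→1
  2 left: {4,7}→1  {5,7}→1  {6,7}→2
  3 left: {2,4,7}→1  {3,5,7}→1  {4,5,7}→2  {4,6,7}→3  {5,6,7}→3
  4 left: {1,2,4,7}→1  {2,4,5,7}→3  {2,4,6,7}→4  {3,4,5,7}→3  {3,5,6,7}→4  {4,5,6,7}→8
  5 left: {0,3,5,6,7}→4  {1,2,4,5,7}→4  {1,2,4,6,7}→5  {2,3,4,5,7}→6  {2,4,5,6,7}→15  {3,4,5,6,7}→15
  6 left: {0,3,4,5,6,7}→19  {1,2,3,4,5,7}→10  {1,2,4,5,6,7}→24  {2,3,4,5,6,7}→36
  placing 0:a first → 70 extensions
  placing 1:x first → 55 extensions
total linear extensions = 125

125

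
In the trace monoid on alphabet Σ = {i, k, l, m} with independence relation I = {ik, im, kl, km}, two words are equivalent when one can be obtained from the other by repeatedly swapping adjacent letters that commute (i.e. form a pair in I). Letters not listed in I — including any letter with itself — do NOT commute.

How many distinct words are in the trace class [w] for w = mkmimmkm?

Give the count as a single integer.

#0=m has no predecessor
#1=k has no predecessor
#2=m depends on [0:m]
#3=i has no predecessor
#4=m depends on [2:m]
#5=m depends on [4:m]
#6=k depends on [1:k]
#7=m depends on [5:m]
sources: [0:m, 1:k, 3:i]
N(rest) = Σ N(rest − s) over sources s of rest; N(one piece) = 1:
  size 1 → [3]=1  [6]=1  [7]=1
  size 2 → [1,6]=1  [3,6]=2  [3,7]=2  [5,7]=1  [6,7]=2
  size 3 → [1,3,6]=3  [1,6,7]=3  [3,5,7]=3  [3,6,7]=6  [4,5,7]=1  [5,6,7]=3
  size 4 → [1,3,6,7]=12  [1,5,6,7]=6  [2,4,5,7]=1  [3,4,5,7]=4  [3,5,6,7]=12  [4,5,6,7]=4
  size 5 → [0,2,4,5,7]=1  [1,3,5,6,7]=30  [1,4,5,6,7]=10  [2,3,4,5,7]=5  [2,4,5,6,7]=5  [3,4,5,6,7]=20
  size 6 → [0,2,3,4,5,7]=6  [0,2,4,5,6,7]=6  [1,2,4,5,6,7]=15  [1,3,4,5,6,7]=60  [2,3,4,5,6,7]=30
  first=0(m) contributes 105
  first=1(k) contributes 42
  first=3(i) contributes 21
|[w]| = 168

168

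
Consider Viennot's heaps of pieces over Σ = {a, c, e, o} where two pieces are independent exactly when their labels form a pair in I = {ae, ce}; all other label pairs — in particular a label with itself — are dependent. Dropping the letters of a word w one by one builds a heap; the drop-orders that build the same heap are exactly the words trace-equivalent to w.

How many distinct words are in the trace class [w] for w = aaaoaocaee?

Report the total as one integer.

0(a) covers ∅
1(a) covers 0:a
2(a) covers 1:a
3(o) covers 2:a
4(a) covers 3:o
5(o) covers 4:a
6(c) covers 5:o
7(a) covers 6:c
8(e) covers 5:o
9(e) covers 8:e
floor of heap: 0:a
completions by unplaced set U, small U first (add the entries for U minus each lowest piece of U):
  |U|=1: {7}:1  {9}:1
  |U|=2: {6,7}:1  {7,9}:2  {8,9}:1
  |U|=3: {6,7,9}:3  {7,8,9}:3
  |U|=4: {6,7,8,9}:6
  |U|=5: {5,6,7,8,9}:6
  |U|=6: {4,5,6,7,8,9}:6
  |U|=7: {3,4,5,6,7,8,9}:6
  |U|=8: {2,3,4,5,6,7,8,9}:6
  start at 0(a): 6

6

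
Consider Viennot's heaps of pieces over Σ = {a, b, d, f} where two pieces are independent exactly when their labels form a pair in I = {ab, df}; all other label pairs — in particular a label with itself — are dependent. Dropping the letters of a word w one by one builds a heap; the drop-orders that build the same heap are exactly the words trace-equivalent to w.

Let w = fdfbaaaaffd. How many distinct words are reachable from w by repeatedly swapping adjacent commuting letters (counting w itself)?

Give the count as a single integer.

45

piece 0:f — minimal
piece 1:d — minimal
piece 2:f rests on {0:f}
piece 3:b rests on {1:d, 2:f}
piece 4:a rests on {1:d, 2:f}
piece 5:a rests on {4:a}
piece 6:a rests on {5:a}
piece 7:a rests on {6:a}
piece 8:f rests on {3:b, 7:a}
piece 9:f rests on {8:f}
piece 10:d rests on {3:b, 7:a}
minimal pieces: {0:f, 1:d}
ways to finish when only these pieces remain (= sum over removing one remaining piece with nothing left below it):
  1 left: {9}→1  {10}→1
  2 left: {8,9}→1  {9,10}→2
  3 left: {8,9,10}→3
  4 left: {3,8,9,10}→3  {7,8,9,10}→3
  5 left: {3,7,8,9,10}→6  {6,7,8,9,10}→3
  6 left: {3,6,7,8,9,10}→9  {5,6,7,8,9,10}→3
  7 left: {3,5,6,7,8,9,10}→12  {4,5,6,7,8,9,10}→3
  8 left: {3,4,5,6,7,8,9,10}→15
  9 left: {1,3,4,5,6,7,8,9,10}→15  {2,3,4,5,6,7,8,9,10}→15
  placing 0:f first → 30 extensions
  placing 1:d first → 15 extensions
total linear extensions = 45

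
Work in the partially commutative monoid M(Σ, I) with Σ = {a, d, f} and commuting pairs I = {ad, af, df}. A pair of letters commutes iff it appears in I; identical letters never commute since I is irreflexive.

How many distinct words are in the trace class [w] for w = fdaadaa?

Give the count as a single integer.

drop 0:f onto floor
drop 1:d onto floor
drop 2:a onto floor
drop 3:a onto {2:a}
drop 4:d onto {1:d}
drop 5:a onto {3:a}
drop 6:a onto {5:a}
ground layer = {0:f, 1:d, 2:a}
drop-orders for the pieces not yet dropped (sum over which currently-grounded one goes next):
  1 to go: {0} 1  {4} 1  {6} 1
  2 to go: {0,4} 2  {0,6} 2  {1,4} 1  {4,6} 2  {5,6} 1
  3 to go: {0,1,4} 3  {0,4,6} 6  {0,5,6} 3  {1,4,6} 3  {3,5,6} 1  {4,5,6} 3
  4 to go: {0,1,4,6} 12  {0,3,5,6} 4  {0,4,5,6} 12  {1,4,5,6} 6  {2,3,5,6} 1  {3,4,5,6} 4
  5 to go: {0,1,4,5,6} 30  {0,2,3,5,6} 5  {0,3,4,5,6} 20  {1,3,4,5,6} 10  {2,3,4,5,6} 5
  if 0:f drops first: 15 orders
  if 1:d drops first: 30 orders
  if 2:a drops first: 60 orders
heap linearizations: 105

105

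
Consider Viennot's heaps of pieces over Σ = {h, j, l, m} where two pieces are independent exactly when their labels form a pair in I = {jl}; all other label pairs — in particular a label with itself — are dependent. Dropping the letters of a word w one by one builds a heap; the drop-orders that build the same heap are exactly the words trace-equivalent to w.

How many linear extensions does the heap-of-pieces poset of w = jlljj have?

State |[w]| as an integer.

10

0(j) covers ∅
1(l) covers ∅
2(l) covers 1:l
3(j) covers 0:j
4(j) covers 3:j
floor of heap: 0:j, 1:l
completions by unplaced set U, small U first (add the entries for U minus each lowest piece of U):
  |U|=1: {2}:1  {4}:1
  |U|=2: {1,2}:1  {2,4}:2  {3,4}:1
  |U|=3: {0,3,4}:1  {1,2,4}:3  {2,3,4}:3
  start at 0(j): 6
  start at 1(l): 4
sum over floor = 10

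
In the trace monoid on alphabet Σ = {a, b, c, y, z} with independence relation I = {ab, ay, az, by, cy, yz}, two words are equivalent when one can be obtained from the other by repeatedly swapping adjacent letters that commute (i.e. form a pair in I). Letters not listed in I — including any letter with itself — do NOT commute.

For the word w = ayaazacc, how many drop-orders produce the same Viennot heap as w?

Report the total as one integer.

piece 0:a — minimal
piece 1:y — minimal
piece 2:a rests on {0:a}
piece 3:a rests on {2:a}
piece 4:z — minimal
piece 5:a rests on {3:a}
piece 6:c rests on {4:z, 5:a}
piece 7:c rests on {6:c}
minimal pieces: {0:a, 1:y, 4:z}
ways to finish when only these pieces remain (= sum over removing one remaining piece with nothing left below it):
  1 left: {1}→1  {7}→1
  2 left: {1,7}→2  {6,7}→1
  3 left: {1,6,7}→3  {4,6,7}→1  {5,6,7}→1
  4 left: {1,4,6,7}→4  {1,5,6,7}→4  {3,5,6,7}→1  {4,5,6,7}→2
  5 left: {1,3,5,6,7}→5  {1,4,5,6,7}→10  {2,3,5,6,7}→1  {3,4,5,6,7}→3
  6 left: {0,2,3,5,6,7}→1  {1,2,3,5,6,7}→6  {1,3,4,5,6,7}→18  {2,3,4,5,6,7}→4
  placing 0:a first → 28 extensions
  placing 1:y first → 5 extensions
  placing 4:z first → 7 extensions
total linear extensions = 40

40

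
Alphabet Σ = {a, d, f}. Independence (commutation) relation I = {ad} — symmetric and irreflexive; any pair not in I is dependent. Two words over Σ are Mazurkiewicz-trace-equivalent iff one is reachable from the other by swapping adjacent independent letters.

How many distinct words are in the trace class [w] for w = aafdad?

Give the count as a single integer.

0(a) covers ∅
1(a) covers 0:a
2(f) covers 1:a
3(d) covers 2:f
4(a) covers 2:f
5(d) covers 3:d
floor of heap: 0:a
completions by unplaced set U, small U first (add the entries for U minus each lowest piece of U):
  |U|=1: {4}:1  {5}:1
  |U|=2: {3,5}:1  {4,5}:2
  |U|=3: {3,4,5}:3
  |U|=4: {2,3,4,5}:3
  start at 0(a): 3

3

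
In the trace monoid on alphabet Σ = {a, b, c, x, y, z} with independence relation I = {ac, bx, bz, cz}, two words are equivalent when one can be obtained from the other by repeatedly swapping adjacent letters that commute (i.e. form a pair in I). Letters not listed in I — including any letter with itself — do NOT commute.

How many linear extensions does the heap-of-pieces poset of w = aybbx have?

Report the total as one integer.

3

0(a) covers ∅
1(y) covers 0:a
2(b) covers 1:y
3(b) covers 2:b
4(x) covers 1:y
floor of heap: 0:a
completions by unplaced set U, small U first (add the entries for U minus each lowest piece of U):
  |U|=1: {3}:1  {4}:1
  |U|=2: {2,3}:1  {3,4}:2
  |U|=3: {2,3,4}:3
  start at 0(a): 3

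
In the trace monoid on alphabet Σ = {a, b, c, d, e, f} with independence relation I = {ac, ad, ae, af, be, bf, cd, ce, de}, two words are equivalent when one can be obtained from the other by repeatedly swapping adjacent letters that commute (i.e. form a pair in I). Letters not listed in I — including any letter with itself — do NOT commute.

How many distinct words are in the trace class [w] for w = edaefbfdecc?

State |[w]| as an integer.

699

piece 0:e — minimal
piece 1:d — minimal
piece 2:a — minimal
piece 3:e rests on {0:e}
piece 4:f rests on {1:d, 3:e}
piece 5:b rests on {1:d, 2:a}
piece 6:f rests on {4:f}
piece 7:d rests on {5:b, 6:f}
piece 8:e rests on {6:f}
piece 9:c rests on {5:b, 6:f}
piece 10:c rests on {9:c}
minimal pieces: {0:e, 1:d, 2:a}
ways to finish when only these pieces remain (= sum over removing one remaining piece with nothing left below it):
  1 left: {7}→1  {8}→1  {10}→1
  2 left: {7,8}→2  {7,10}→2  {8,10}→2  {9,10}→1
  3 left: {7,8,10}→6  {7,9,10}→3  {8,9,10}→3
  4 left: {5,7,9,10}→3  {7,8,9,10}→12
  5 left: {2,5,7,9,10}→3  {5,7,8,9,10}→15  {6,7,8,9,10}→12
  6 left: {2,5,7,8,9,10}→18  {4,6,7,8,9,10}→12  {5,6,7,8,9,10}→27
  7 left: {2,5,6,7,8,9,10}→45  {3,4,6,7,8,9,10}→12  {4,5,6,7,8,9,10}→39
  8 left: {0,3,4,6,7,8,9,10}→12  {1,4,5,6,7,8,9,10}→39  {2,4,5,6,7,8,9,10}→84  {3,4,5,6,7,8,9,10}→51
  9 left: {0,3,4,5,6,7,8,9,10}→63  {1,2,4,5,6,7,8,9,10}→123  {1,3,4,5,6,7,8,9,10}→90  {2,3,4,5,6,7,8,9,10}→135
  placing 0:e first → 348 extensions
  placing 1:d first → 198 extensions
  placing 2:a first → 153 extensions
total linear extensions = 699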